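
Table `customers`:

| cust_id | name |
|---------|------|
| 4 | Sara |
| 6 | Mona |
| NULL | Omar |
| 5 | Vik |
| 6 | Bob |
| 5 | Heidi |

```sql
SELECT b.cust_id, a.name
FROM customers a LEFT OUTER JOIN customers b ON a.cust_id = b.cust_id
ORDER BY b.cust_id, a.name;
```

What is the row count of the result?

LEFT JOIN keeps every row from `customers a`; unmatched rows get NULL for `customers b`'s columns.
Matching on a.cust_id = b.cust_id. A NULL in a compared column never satisfies the condition.
- a (cust_id=4) pairs with 1 row(s) of b.
- a (cust_id=6) pairs with 2 row(s) of b.
- a (cust_id=NULL) has no partner → padded with NULL.
- a (cust_id=5) pairs with 2 row(s) of b.
- a (cust_id=6) pairs with 2 row(s) of b.
- a (cust_id=5) pairs with 2 row(s) of b.
Total: 9 matched + 1 padded = 10 rows.

10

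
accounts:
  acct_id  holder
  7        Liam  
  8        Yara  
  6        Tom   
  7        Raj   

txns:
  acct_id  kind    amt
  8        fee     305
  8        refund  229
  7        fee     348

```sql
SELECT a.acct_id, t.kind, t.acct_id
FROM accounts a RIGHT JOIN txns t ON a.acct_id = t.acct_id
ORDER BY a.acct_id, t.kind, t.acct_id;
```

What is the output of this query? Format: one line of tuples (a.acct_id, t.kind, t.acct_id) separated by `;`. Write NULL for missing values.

RIGHT JOIN keeps every row from `txns`; unmatched rows get NULL for `accounts`'s columns.
Matching on a.acct_id = t.acct_id.
- a row (acct_id=7): matches 1 t row(s) → 1 output row(s).
- a row (acct_id=8): matches 2 t row(s) → 2 output row(s).
- a row (acct_id=6): no match.
- a row (acct_id=7): matches 1 t row(s) → 1 output row(s).
- every t row matched at least one a row.
After projecting and ordering:
a.acct_id | t.kind | t.acct_id
7 | fee | 7
7 | fee | 7
8 | fee | 8
8 | refund | 8

(7, fee, 7); (7, fee, 7); (8, fee, 8); (8, refund, 8)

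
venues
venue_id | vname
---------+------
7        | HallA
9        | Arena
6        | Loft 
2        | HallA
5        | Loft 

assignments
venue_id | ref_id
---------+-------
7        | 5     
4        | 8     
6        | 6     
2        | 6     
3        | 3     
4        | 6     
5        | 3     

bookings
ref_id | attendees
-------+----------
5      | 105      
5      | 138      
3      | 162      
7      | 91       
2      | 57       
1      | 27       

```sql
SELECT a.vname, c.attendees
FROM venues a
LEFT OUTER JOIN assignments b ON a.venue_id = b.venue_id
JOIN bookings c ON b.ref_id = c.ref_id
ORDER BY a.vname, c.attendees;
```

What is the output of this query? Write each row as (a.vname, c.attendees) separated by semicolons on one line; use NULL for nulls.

(HallA, 105); (HallA, 138); (Loft, 162)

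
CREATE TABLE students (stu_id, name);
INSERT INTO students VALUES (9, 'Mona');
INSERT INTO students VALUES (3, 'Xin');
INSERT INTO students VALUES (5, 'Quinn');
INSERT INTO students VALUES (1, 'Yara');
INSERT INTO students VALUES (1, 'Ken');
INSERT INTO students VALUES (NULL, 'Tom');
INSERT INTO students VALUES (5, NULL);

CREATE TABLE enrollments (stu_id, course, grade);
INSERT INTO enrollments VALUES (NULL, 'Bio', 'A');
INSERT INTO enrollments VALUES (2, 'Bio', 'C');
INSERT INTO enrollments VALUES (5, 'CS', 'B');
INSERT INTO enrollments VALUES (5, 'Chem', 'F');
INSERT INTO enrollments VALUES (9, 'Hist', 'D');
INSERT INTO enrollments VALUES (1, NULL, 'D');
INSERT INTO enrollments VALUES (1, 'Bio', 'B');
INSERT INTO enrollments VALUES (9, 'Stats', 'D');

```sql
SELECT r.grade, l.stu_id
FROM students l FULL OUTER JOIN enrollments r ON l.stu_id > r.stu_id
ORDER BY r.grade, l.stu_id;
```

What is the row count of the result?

20

FULL OUTER JOIN keeps every row from both sides; unmatched rows get NULL for the other side's columns.
Matching on l.stu_id > r.stu_id. A NULL in a compared column never satisfies the condition.
Matched pairs: 14; unmatched l rows kept: 3; unmatched r rows kept: 3.
Total: 14 matched + 6 padded = 20 rows.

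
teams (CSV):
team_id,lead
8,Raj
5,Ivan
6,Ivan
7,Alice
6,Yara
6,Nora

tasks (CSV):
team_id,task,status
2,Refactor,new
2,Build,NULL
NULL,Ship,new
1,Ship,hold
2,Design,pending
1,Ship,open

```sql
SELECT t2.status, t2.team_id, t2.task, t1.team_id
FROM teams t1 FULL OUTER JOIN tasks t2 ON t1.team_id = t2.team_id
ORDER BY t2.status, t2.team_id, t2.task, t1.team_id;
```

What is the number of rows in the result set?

12

FULL OUTER JOIN keeps every row from both sides; unmatched rows get NULL for the other side's columns.
Matching on t1.team_id = t2.team_id. A NULL in a compared column never satisfies the condition.
- t1 row (team_id=8): no match → kept, t2 columns NULL.
- t1 row (team_id=5): no match → kept, t2 columns NULL.
- t1 row (team_id=6): no match → kept, t2 columns NULL.
- t1 row (team_id=7): no match → kept, t2 columns NULL.
- t1 row (team_id=6): no match → kept, t2 columns NULL.
- t1 row (team_id=6): no match → kept, t2 columns NULL.
- 6 row(s) from t2 found no t1 partner → padded with NULL.
Total: 0 matched + 12 padded = 12 rows.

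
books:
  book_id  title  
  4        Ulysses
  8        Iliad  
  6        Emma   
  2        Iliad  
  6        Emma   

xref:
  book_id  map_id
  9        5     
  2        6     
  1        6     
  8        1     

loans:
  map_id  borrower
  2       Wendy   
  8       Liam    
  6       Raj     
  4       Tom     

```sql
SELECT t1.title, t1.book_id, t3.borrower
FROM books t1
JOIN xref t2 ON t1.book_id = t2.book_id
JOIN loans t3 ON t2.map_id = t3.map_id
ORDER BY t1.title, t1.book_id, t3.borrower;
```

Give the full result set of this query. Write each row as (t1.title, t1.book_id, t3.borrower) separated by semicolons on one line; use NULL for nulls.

Step 1 — t1 INNER JOIN t2 on book_id → 2 row(s).
Then INNER JOIN `loans t3` on map_id: keep only rows whose t2.map_id appears in t3.

(Iliad, 2, Raj)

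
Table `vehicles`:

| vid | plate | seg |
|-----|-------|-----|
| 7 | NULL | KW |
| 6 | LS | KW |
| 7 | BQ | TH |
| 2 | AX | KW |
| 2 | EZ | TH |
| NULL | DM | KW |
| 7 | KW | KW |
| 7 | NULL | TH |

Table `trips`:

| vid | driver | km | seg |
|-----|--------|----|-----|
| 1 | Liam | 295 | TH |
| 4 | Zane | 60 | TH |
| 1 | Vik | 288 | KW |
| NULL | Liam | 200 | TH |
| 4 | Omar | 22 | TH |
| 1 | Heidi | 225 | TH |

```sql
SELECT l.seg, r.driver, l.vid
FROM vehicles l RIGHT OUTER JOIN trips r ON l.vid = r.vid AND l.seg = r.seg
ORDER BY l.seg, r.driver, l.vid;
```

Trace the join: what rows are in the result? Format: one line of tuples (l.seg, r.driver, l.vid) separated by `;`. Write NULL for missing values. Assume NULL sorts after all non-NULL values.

(NULL, Heidi, NULL); (NULL, Liam, NULL); (NULL, Liam, NULL); (NULL, Omar, NULL); (NULL, Vik, NULL); (NULL, Zane, NULL)

RIGHT JOIN keeps every row from `trips`; unmatched rows get NULL for `vehicles`'s columns.
Matching on l.vid = r.vid AND l.seg = r.seg. A NULL in a compared column never satisfies the condition.
Matched pairs: 0; unmatched r rows kept: 6.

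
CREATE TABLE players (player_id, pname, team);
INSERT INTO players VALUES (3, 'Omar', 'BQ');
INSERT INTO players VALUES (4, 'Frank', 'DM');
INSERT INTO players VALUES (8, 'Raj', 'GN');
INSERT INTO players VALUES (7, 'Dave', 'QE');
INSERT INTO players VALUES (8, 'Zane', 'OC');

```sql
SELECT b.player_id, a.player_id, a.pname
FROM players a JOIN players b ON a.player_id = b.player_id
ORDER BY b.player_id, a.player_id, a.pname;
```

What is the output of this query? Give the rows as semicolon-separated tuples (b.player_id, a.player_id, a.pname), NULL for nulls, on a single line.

INNER JOIN keeps only pairs where the ON condition holds.
Matching on a.player_id = b.player_id.
- a[0] player_id=3 → 1 match(es) in b → 1 row(s).
- a[1] player_id=4 → 1 match(es) in b → 1 row(s).
- a[2] player_id=8 → 2 match(es) in b → 2 row(s).
- a[3] player_id=7 → 1 match(es) in b → 1 row(s).
- a[4] player_id=8 → 2 match(es) in b → 2 row(s).
After projecting and ordering:
b.player_id | a.player_id | a.pname
3 | 3 | Omar
4 | 4 | Frank
7 | 7 | Dave
8 | 8 | Raj
8 | 8 | Raj
8 | 8 | Zane
8 | 8 | Zane

(3, 3, Omar); (4, 4, Frank); (7, 7, Dave); (8, 8, Raj); (8, 8, Raj); (8, 8, Zane); (8, 8, Zane)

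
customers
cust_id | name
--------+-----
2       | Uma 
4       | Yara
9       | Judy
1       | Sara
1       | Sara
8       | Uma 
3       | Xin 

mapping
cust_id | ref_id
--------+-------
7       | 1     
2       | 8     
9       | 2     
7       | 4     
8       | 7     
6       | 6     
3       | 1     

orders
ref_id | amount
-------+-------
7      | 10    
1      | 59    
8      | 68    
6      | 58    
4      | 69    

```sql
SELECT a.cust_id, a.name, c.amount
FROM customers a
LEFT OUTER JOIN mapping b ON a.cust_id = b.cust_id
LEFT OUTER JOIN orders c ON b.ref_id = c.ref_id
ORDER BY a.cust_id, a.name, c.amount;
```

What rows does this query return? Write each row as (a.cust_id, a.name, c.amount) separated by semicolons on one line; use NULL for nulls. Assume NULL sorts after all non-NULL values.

(1, Sara, NULL); (1, Sara, NULL); (2, Uma, 68); (3, Xin, 59); (4, Yara, NULL); (8, Uma, 10); (9, Judy, NULL)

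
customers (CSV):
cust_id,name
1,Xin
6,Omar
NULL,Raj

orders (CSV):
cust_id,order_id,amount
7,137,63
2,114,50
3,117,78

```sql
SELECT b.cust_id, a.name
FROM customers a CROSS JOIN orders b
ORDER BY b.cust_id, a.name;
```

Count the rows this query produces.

9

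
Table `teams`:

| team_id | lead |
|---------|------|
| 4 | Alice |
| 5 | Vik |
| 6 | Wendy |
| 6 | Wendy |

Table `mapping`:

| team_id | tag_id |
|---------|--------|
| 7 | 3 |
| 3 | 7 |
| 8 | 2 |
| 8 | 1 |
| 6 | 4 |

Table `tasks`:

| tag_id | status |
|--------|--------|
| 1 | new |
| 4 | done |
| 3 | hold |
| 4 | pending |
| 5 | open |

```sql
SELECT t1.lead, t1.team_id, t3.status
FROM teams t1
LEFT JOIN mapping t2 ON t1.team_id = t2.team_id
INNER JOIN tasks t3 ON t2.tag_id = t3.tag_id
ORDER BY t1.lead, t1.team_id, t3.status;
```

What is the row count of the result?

Step 1 — t1 LEFT JOIN t2 on team_id → 4 row(s).
Then INNER JOIN `tasks t3` on tag_id: keep only rows whose t2.tag_id appears in t3.
Result: 4 row(s).

4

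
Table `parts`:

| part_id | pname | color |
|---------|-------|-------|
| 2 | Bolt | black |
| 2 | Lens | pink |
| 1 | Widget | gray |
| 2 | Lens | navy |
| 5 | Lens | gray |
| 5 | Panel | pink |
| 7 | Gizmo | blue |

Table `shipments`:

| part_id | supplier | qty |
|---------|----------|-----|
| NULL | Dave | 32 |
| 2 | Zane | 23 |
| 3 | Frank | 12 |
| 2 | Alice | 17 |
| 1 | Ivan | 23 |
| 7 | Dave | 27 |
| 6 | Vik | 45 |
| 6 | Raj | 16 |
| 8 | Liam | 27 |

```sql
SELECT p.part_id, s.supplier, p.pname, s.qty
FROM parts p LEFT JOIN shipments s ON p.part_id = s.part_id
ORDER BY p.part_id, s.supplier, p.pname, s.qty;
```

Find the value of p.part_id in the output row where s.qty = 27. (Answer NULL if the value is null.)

LEFT JOIN keeps every row from `parts`; unmatched rows get NULL for `shipments`'s columns.
Matching on p.part_id = s.part_id. A NULL in a compared column never satisfies the condition.
- part_id=2: 2 matching s row(s), so 2 row(s) emitted.
- part_id=2: 2 matching s row(s), so 2 row(s) emitted.
- part_id=1: 1 matching s row(s), so 1 row(s) emitted.
- part_id=2: 2 matching s row(s), so 2 row(s) emitted.
- part_id=5: no s row matches, row kept with s columns NULL.
- part_id=5: no s row matches, row kept with s columns NULL.
- part_id=7: 1 matching s row(s), so 1 row(s) emitted.

7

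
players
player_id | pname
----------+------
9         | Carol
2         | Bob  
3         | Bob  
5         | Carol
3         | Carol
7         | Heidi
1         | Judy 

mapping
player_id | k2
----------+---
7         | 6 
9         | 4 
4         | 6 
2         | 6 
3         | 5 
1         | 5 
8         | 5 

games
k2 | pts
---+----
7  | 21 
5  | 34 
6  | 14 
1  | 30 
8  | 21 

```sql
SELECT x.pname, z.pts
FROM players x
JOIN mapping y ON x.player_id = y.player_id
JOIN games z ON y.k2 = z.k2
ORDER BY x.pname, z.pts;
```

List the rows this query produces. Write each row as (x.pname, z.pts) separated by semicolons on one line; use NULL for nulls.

(Bob, 14); (Bob, 34); (Carol, 34); (Heidi, 14); (Judy, 34)

Joins associate left-to-right: players INNER JOIN mapping on player_id gives 6 intermediate row(s).
Then INNER JOIN `games z` on k2: keep only rows whose y.k2 appears in z.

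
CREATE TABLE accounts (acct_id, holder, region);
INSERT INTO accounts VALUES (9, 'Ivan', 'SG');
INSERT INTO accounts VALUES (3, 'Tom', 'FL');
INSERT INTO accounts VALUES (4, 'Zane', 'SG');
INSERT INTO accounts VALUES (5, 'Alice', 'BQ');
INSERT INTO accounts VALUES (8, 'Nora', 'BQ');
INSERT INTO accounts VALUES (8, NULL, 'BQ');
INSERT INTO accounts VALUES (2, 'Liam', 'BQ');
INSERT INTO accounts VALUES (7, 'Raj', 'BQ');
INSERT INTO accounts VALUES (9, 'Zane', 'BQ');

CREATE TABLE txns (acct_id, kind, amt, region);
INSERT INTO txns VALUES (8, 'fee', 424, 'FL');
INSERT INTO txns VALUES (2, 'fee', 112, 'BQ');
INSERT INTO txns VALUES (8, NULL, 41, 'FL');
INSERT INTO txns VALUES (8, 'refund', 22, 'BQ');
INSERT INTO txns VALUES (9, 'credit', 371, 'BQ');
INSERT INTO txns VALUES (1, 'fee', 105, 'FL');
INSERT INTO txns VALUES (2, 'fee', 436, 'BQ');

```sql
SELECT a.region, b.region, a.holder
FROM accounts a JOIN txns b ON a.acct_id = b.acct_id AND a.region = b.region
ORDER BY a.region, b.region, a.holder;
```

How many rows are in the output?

INNER JOIN keeps only pairs where the ON condition holds.
Matching on a.acct_id = b.acct_id AND a.region = b.region.
Matched pairs: 5.
Total: 5 rows.

5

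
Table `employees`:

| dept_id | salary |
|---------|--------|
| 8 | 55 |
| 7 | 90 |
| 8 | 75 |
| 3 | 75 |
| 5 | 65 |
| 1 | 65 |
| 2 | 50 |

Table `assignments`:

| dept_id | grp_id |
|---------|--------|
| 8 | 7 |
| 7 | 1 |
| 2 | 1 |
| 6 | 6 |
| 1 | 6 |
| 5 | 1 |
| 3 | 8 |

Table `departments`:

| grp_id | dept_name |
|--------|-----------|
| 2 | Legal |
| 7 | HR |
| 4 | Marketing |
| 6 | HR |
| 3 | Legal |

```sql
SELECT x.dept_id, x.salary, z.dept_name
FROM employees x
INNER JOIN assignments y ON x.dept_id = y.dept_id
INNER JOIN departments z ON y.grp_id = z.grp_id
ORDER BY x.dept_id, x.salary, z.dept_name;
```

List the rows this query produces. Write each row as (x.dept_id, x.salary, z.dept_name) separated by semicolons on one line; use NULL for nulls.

Evaluate left to right. First `employees x INNER JOIN assignments y` on dept_id: 7 row(s).
Then INNER JOIN `departments z` on grp_id: keep only rows whose y.grp_id appears in z.

(1, 65, HR); (8, 55, HR); (8, 75, HR)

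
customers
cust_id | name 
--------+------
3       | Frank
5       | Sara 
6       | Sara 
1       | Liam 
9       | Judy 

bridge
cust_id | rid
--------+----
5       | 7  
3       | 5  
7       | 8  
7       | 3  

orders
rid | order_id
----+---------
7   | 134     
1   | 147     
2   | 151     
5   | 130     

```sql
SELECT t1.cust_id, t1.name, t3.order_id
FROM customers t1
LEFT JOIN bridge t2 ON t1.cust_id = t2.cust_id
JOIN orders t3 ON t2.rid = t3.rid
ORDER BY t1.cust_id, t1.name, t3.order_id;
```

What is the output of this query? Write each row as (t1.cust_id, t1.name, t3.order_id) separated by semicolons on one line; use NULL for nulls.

Step 1 — t1 LEFT JOIN t2 on cust_id → 5 row(s).
Then INNER JOIN `orders t3` on rid: keep only rows whose t2.rid appears in t3.

(3, Frank, 130); (5, Sara, 134)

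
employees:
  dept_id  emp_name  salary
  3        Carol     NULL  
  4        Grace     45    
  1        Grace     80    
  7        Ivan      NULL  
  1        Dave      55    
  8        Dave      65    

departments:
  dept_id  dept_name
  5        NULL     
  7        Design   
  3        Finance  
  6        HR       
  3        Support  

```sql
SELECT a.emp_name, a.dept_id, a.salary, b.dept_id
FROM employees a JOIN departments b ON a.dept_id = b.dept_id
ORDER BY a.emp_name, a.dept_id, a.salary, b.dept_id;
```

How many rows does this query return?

3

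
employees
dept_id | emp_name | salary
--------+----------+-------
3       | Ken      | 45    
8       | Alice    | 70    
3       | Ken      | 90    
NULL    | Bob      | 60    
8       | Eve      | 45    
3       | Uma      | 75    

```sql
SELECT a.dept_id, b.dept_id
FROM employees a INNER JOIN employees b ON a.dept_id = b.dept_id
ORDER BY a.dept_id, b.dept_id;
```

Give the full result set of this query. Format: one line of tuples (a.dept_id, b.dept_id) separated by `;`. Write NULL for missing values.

INNER JOIN keeps only pairs where the ON condition holds.
Matching on a.dept_id = b.dept_id. A NULL in a compared column never satisfies the condition.
Matched pairs: 13.

(3, 3); (3, 3); (3, 3); (3, 3); (3, 3); (3, 3); (3, 3); (3, 3); (3, 3); (8, 8); (8, 8); (8, 8); (8, 8)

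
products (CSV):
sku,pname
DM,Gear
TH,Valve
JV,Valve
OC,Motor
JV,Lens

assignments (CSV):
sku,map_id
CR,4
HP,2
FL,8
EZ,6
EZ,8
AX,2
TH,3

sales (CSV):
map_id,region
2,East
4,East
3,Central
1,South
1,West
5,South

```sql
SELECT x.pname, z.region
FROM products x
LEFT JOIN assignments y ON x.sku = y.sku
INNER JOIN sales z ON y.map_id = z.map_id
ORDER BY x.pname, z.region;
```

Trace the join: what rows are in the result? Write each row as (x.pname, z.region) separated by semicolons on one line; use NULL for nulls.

(Valve, Central)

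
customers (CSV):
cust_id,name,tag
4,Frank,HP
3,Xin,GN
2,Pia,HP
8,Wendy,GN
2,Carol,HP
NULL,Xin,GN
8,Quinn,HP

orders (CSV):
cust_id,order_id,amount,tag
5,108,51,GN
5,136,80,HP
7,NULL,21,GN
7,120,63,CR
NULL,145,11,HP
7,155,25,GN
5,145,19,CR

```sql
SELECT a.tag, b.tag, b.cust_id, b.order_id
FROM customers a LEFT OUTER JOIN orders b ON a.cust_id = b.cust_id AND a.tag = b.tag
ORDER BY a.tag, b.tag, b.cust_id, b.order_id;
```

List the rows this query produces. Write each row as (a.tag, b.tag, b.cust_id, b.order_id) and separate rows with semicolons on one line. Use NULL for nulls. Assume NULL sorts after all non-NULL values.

LEFT JOIN keeps every row from `customers`; unmatched rows get NULL for `orders`'s columns.
Matching on a.cust_id = b.cust_id AND a.tag = b.tag. A NULL in a compared column never satisfies the condition.
- a row (cust_id=4, tag=HP): no match → kept, b columns NULL.
- a row (cust_id=3, tag=GN): no match → kept, b columns NULL.
- a row (cust_id=2, tag=HP): no match → kept, b columns NULL.
- a row (cust_id=8, tag=GN): no match → kept, b columns NULL.
- a row (cust_id=2, tag=HP): no match → kept, b columns NULL.
- a row (cust_id=NULL, tag=GN): no match → kept, b columns NULL.
- a row (cust_id=8, tag=HP): no match → kept, b columns NULL.
After projecting and ordering:
a.tag | b.tag | b.cust_id | b.order_id
GN | NULL | NULL | NULL
GN | NULL | NULL | NULL
GN | NULL | NULL | NULL
HP | NULL | NULL | NULL
HP | NULL | NULL | NULL
HP | NULL | NULL | NULL
HP | NULL | NULL | NULL

(GN, NULL, NULL, NULL); (GN, NULL, NULL, NULL); (GN, NULL, NULL, NULL); (HP, NULL, NULL, NULL); (HP, NULL, NULL, NULL); (HP, NULL, NULL, NULL); (HP, NULL, NULL, NULL)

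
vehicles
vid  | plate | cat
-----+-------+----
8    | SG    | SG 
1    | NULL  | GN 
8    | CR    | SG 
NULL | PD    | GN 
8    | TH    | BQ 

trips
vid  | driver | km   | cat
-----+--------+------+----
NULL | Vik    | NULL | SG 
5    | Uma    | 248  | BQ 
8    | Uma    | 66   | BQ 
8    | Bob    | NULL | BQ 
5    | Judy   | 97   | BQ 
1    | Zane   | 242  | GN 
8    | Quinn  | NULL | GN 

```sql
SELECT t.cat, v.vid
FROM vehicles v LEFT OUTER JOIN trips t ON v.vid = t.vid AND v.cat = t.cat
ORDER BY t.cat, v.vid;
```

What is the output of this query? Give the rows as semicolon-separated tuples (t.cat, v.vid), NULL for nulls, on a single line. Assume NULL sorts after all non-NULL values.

(BQ, 8); (BQ, 8); (GN, 1); (NULL, 8); (NULL, 8); (NULL, NULL)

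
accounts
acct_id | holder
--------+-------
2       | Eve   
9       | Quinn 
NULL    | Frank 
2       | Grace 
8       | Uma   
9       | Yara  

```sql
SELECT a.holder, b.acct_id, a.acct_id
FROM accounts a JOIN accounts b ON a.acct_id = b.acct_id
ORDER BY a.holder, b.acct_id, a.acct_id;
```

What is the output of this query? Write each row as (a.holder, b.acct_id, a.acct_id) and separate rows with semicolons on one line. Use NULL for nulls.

INNER JOIN keeps only pairs where the ON condition holds.
Matching on a.acct_id = b.acct_id. A NULL in a compared column never satisfies the condition.
- a (acct_id=2) pairs with 2 row(s) of b.
- a (acct_id=9) pairs with 2 row(s) of b.
- a (acct_id=NULL) has no partner → excluded.
- a (acct_id=2) pairs with 2 row(s) of b.
- a (acct_id=8) pairs with 1 row(s) of b.
- a (acct_id=9) pairs with 2 row(s) of b.
After projecting and ordering:
a.holder | b.acct_id | a.acct_id
Eve | 2 | 2
Eve | 2 | 2
Grace | 2 | 2
Grace | 2 | 2
Quinn | 9 | 9
Quinn | 9 | 9
Uma | 8 | 8
Yara | 9 | 9
Yara | 9 | 9

(Eve, 2, 2); (Eve, 2, 2); (Grace, 2, 2); (Grace, 2, 2); (Quinn, 9, 9); (Quinn, 9, 9); (Uma, 8, 8); (Yara, 9, 9); (Yara, 9, 9)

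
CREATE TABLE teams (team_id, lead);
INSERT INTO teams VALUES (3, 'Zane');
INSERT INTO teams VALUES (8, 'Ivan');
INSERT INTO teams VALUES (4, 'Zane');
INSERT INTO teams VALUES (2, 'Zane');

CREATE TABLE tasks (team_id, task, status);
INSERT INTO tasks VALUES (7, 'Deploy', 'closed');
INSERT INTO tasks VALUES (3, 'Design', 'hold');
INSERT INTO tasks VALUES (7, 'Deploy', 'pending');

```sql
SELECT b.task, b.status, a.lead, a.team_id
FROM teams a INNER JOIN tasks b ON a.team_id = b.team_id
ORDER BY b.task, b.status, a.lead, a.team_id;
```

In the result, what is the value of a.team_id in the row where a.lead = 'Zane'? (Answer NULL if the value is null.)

INNER JOIN keeps only pairs where the ON condition holds.
Matching on a.team_id = b.team_id.
- a row (team_id=3): matches 1 b row(s) → 1 output row(s).
- a row (team_id=8): no match → dropped.
- a row (team_id=4): no match → dropped.
- a row (team_id=2): no match → dropped.

3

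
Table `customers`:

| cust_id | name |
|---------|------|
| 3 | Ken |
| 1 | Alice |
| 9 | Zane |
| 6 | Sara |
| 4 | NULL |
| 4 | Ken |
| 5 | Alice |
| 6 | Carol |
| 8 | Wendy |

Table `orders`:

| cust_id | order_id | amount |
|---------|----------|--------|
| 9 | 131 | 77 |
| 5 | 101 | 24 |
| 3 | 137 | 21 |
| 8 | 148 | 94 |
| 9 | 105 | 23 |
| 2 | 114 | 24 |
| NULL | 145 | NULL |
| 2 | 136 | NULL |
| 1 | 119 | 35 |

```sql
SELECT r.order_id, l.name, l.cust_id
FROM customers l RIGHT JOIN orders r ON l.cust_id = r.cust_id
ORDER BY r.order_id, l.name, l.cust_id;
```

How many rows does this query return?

9

RIGHT JOIN keeps every row from `orders`; unmatched rows get NULL for `customers`'s columns.
Matching on l.cust_id = r.cust_id. A NULL in a compared column never satisfies the condition.
Matched pairs: 6; unmatched r rows kept: 3.
Total: 6 matched + 3 padded = 9 rows.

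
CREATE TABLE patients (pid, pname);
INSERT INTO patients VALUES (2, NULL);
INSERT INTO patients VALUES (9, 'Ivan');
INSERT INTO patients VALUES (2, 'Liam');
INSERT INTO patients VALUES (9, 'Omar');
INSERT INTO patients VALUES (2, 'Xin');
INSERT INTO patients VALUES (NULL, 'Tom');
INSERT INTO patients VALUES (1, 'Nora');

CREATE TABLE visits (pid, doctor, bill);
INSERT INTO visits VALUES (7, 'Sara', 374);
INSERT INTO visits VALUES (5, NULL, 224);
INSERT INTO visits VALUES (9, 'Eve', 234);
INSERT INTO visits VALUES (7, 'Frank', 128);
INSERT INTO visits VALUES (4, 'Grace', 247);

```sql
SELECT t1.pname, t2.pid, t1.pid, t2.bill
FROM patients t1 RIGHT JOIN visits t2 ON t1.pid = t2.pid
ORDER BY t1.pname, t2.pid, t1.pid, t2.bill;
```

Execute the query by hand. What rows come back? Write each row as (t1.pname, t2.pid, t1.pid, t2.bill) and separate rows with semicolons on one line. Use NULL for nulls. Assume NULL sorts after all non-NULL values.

(Ivan, 9, 9, 234); (Omar, 9, 9, 234); (NULL, 4, NULL, 247); (NULL, 5, NULL, 224); (NULL, 7, NULL, 128); (NULL, 7, NULL, 374)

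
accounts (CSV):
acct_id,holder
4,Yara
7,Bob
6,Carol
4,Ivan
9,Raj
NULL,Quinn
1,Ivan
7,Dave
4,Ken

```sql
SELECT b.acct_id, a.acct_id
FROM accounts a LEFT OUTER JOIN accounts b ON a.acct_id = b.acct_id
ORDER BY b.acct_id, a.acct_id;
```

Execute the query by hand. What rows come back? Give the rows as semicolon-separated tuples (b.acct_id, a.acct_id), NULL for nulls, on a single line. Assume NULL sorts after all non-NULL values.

LEFT JOIN keeps every row from `accounts a`; unmatched rows get NULL for `accounts b`'s columns.
Matching on a.acct_id = b.acct_id. A NULL in a compared column never satisfies the condition.
Matched pairs: 16; unmatched a rows kept: 1.

(1, 1); (4, 4); (4, 4); (4, 4); (4, 4); (4, 4); (4, 4); (4, 4); (4, 4); (4, 4); (6, 6); (7, 7); (7, 7); (7, 7); (7, 7); (9, 9); (NULL, NULL)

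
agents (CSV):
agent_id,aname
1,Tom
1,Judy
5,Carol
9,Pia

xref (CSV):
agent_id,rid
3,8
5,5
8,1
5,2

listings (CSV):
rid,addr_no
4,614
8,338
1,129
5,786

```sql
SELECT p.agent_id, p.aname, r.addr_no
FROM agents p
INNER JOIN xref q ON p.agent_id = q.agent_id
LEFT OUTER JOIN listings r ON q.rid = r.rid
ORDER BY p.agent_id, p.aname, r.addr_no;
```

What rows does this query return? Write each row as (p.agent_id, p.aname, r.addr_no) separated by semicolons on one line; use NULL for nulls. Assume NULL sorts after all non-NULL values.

(5, Carol, 786); (5, Carol, NULL)

Step 1 — p INNER JOIN q on agent_id → 2 row(s).
Then LEFT JOIN `listings r` on rid: each of those 2 rows is kept; rows whose q.rid has no match in r get NULL for r's columns.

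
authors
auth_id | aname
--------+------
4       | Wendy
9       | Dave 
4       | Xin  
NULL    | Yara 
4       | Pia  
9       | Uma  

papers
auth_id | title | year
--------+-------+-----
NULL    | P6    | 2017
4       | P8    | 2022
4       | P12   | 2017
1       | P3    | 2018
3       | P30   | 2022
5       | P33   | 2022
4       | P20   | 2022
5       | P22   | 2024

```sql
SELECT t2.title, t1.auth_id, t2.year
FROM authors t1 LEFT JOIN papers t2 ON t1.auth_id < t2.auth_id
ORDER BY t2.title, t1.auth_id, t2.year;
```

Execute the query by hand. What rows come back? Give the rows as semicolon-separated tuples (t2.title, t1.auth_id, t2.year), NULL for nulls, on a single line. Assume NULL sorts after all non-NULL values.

LEFT JOIN keeps every row from `authors`; unmatched rows get NULL for `papers`'s columns.
Matching on t1.auth_id < t2.auth_id. A NULL in a compared column never satisfies the condition.
Matched pairs: 6; unmatched t1 rows kept: 3.

(P22, 4, 2024); (P22, 4, 2024); (P22, 4, 2024); (P33, 4, 2022); (P33, 4, 2022); (P33, 4, 2022); (NULL, 9, NULL); (NULL, 9, NULL); (NULL, NULL, NULL)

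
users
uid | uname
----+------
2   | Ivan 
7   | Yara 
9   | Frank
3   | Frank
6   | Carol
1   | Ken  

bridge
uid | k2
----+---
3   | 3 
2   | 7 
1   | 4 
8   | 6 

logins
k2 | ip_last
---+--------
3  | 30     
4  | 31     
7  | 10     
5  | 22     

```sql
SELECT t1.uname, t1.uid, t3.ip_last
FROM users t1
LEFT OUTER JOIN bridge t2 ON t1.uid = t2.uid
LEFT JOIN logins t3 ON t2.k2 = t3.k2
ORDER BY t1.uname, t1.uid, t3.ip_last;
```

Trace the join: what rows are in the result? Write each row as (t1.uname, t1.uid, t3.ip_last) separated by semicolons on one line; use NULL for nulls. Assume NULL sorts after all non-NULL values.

(Carol, 6, NULL); (Frank, 3, 30); (Frank, 9, NULL); (Ivan, 2, 10); (Ken, 1, 31); (Yara, 7, NULL)

Evaluate left to right. First `users t1 LEFT JOIN bridge t2` on uid: 6 row(s).
Then LEFT JOIN `logins t3` on k2: each of those 6 rows is kept; rows whose t2.k2 has no match in t3 get NULL for t3's columns.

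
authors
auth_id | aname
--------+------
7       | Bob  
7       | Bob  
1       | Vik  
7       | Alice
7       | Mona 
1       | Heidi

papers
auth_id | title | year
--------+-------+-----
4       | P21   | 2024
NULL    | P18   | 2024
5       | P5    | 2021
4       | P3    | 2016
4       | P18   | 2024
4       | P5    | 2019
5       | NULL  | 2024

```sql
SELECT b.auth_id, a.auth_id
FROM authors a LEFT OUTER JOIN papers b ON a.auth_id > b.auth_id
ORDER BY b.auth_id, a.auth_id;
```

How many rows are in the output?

LEFT JOIN keeps every row from `authors`; unmatched rows get NULL for `papers`'s columns.
Matching on a.auth_id > b.auth_id. A NULL in a compared column never satisfies the condition.
Matched pairs: 24; unmatched a rows kept: 2.
Total: 24 matched + 2 padded = 26 rows.

26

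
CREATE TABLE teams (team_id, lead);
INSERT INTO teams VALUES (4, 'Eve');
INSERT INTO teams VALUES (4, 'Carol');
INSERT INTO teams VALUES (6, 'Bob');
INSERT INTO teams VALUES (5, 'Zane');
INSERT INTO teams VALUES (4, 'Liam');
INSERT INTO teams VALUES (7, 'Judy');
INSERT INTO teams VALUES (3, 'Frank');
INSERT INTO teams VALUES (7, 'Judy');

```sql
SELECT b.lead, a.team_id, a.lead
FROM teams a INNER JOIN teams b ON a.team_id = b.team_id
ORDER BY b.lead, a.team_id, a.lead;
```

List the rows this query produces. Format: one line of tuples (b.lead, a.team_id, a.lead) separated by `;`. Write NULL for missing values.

(Bob, 6, Bob); (Carol, 4, Carol); (Carol, 4, Eve); (Carol, 4, Liam); (Eve, 4, Carol); (Eve, 4, Eve); (Eve, 4, Liam); (Frank, 3, Frank); (Judy, 7, Judy); (Judy, 7, Judy); (Judy, 7, Judy); (Judy, 7, Judy); (Liam, 4, Carol); (Liam, 4, Eve); (Liam, 4, Liam); (Zane, 5, Zane)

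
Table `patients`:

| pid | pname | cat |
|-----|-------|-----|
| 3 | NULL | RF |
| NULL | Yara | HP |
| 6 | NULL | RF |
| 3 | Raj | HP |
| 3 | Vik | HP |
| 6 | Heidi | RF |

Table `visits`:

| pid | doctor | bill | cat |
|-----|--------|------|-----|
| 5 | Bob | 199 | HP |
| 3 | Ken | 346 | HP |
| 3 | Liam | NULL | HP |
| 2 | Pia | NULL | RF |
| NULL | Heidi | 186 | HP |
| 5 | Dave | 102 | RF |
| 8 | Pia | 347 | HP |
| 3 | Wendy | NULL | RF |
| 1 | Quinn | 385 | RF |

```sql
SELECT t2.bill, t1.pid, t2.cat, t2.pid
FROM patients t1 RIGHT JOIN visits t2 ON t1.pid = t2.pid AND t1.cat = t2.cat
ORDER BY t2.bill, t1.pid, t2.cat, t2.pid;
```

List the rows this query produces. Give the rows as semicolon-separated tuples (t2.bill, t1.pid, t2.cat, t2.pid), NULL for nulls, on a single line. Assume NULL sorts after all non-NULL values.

(102, NULL, RF, 5); (186, NULL, HP, NULL); (199, NULL, HP, 5); (346, 3, HP, 3); (346, 3, HP, 3); (347, NULL, HP, 8); (385, NULL, RF, 1); (NULL, 3, HP, 3); (NULL, 3, HP, 3); (NULL, 3, RF, 3); (NULL, NULL, RF, 2)

RIGHT JOIN keeps every row from `visits`; unmatched rows get NULL for `patients`'s columns.
Matching on t1.pid = t2.pid AND t1.cat = t2.cat. A NULL in a compared column never satisfies the condition.
Matched pairs: 5; unmatched t2 rows kept: 6.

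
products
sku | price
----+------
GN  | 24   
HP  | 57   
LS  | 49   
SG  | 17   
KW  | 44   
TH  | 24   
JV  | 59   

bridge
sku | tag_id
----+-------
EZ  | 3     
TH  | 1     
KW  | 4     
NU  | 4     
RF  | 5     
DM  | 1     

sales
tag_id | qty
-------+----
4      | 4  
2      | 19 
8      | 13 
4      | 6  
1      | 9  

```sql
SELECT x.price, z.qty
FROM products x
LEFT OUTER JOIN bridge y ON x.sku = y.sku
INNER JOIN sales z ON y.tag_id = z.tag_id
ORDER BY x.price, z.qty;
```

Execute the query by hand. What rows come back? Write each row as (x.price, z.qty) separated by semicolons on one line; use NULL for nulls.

Joins associate left-to-right: products LEFT JOIN bridge on sku gives 7 intermediate row(s).
Then INNER JOIN `sales z` on tag_id: keep only rows whose y.tag_id appears in z.

(24, 9); (44, 4); (44, 6)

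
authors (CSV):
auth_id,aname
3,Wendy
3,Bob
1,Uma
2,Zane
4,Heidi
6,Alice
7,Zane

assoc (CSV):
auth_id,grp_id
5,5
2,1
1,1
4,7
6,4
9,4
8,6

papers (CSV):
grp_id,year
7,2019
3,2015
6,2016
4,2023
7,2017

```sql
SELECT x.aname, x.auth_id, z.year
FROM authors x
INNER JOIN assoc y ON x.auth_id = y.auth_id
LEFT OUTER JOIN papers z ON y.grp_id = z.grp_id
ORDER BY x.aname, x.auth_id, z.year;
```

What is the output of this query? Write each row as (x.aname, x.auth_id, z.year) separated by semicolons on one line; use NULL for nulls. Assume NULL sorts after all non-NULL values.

(Alice, 6, 2023); (Heidi, 4, 2017); (Heidi, 4, 2019); (Uma, 1, NULL); (Zane, 2, NULL)

Step 1 — x INNER JOIN y on auth_id → 4 row(s).
Then LEFT JOIN `papers z` on grp_id: each of those 4 rows is kept; rows whose y.grp_id has no match in z get NULL for z's columns.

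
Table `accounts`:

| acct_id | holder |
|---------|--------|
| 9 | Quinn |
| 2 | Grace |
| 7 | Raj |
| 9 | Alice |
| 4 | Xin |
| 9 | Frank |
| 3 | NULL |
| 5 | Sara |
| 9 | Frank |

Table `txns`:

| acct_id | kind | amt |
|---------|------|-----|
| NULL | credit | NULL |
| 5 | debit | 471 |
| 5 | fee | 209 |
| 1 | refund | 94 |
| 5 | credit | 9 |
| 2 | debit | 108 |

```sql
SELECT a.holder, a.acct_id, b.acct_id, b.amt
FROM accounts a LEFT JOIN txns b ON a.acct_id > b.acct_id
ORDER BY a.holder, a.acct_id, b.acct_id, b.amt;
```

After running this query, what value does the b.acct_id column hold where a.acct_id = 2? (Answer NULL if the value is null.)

1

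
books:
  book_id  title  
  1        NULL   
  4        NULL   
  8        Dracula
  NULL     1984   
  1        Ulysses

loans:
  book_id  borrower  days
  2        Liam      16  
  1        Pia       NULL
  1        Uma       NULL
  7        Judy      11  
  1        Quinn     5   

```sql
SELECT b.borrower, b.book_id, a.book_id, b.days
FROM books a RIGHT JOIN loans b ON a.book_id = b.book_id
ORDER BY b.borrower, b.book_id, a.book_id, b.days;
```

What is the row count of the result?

8

RIGHT JOIN keeps every row from `loans`; unmatched rows get NULL for `books`'s columns.
Matching on a.book_id = b.book_id. A NULL in a compared column never satisfies the condition.
- a[0] book_id=1 → 3 match(es) in b → 3 row(s).
- a[1] book_id=4 → no match.
- a[2] book_id=8 → no match.
- a[3] book_id=NULL → no match.
- a[4] book_id=1 → 3 match(es) in b → 3 row(s).
- 2 b row(s) had no a match → kept, a columns NULL.
Total: 6 matched + 2 padded = 8 rows.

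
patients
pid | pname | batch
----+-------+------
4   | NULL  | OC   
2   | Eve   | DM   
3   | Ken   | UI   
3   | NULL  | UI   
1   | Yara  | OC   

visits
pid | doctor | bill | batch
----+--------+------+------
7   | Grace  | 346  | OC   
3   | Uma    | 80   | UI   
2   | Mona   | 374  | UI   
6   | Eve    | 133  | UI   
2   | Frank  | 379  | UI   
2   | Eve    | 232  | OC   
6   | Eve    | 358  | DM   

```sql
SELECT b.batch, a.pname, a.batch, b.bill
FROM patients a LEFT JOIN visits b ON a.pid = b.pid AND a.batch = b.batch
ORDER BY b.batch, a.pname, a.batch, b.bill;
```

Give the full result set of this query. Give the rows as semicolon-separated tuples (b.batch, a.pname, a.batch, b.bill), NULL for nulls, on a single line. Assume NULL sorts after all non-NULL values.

(UI, Ken, UI, 80); (UI, NULL, UI, 80); (NULL, Eve, DM, NULL); (NULL, Yara, OC, NULL); (NULL, NULL, OC, NULL)

LEFT JOIN keeps every row from `patients`; unmatched rows get NULL for `visits`'s columns.
Matching on a.pid = b.pid AND a.batch = b.batch.
Matched pairs: 2; unmatched a rows kept: 3.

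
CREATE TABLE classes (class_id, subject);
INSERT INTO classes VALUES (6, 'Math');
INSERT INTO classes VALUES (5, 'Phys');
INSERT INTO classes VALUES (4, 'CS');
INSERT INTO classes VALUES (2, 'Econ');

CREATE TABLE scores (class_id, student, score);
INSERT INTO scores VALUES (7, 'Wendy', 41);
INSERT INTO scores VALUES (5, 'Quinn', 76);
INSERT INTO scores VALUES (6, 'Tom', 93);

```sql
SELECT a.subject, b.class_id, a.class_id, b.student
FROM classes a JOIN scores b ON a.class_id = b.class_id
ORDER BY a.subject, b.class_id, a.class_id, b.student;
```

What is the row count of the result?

INNER JOIN keeps only pairs where the ON condition holds.
Matching on a.class_id = b.class_id.
- a (class_id=6) pairs with 1 row(s) of b.
- a (class_id=5) pairs with 1 row(s) of b.
- a (class_id=4) has no partner → excluded.
- a (class_id=2) has no partner → excluded.
Total: 2 rows.

2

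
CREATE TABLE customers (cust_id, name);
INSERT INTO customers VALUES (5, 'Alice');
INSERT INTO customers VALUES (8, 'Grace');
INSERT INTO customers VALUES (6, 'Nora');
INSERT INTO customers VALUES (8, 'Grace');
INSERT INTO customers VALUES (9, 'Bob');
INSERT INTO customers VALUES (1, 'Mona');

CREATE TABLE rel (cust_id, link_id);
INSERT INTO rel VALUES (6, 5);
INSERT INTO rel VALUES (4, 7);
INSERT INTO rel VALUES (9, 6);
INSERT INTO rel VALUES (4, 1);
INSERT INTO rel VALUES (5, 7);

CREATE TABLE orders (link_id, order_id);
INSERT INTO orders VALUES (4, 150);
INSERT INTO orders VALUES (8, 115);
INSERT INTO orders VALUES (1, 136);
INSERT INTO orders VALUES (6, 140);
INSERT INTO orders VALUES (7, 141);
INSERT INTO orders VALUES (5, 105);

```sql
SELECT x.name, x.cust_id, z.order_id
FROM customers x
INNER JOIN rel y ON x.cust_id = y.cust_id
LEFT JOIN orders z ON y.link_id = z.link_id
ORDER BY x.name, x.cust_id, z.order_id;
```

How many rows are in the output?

Step 1 — x INNER JOIN y on cust_id → 3 row(s).
Then LEFT JOIN `orders z` on link_id: each of those 3 rows is kept; rows whose y.link_id has no match in z get NULL for z's columns.
Result: 3 row(s).

3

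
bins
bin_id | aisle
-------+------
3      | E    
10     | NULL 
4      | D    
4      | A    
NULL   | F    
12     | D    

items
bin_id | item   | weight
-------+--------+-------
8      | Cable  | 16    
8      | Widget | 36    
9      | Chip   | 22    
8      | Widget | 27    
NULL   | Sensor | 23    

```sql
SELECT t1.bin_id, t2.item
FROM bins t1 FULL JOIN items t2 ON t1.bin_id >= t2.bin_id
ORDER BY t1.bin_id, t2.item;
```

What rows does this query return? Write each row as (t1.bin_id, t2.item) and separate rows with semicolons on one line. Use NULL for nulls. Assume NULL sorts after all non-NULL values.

(3, NULL); (4, NULL); (4, NULL); (10, Cable); (10, Chip); (10, Widget); (10, Widget); (12, Cable); (12, Chip); (12, Widget); (12, Widget); (NULL, Sensor); (NULL, NULL)

FULL OUTER JOIN keeps every row from both sides; unmatched rows get NULL for the other side's columns.
Matching on t1.bin_id >= t2.bin_id. A NULL in a compared column never satisfies the condition.
- bin_id=3: no t2 row matches, row kept with t2 columns NULL.
- bin_id=10: 4 matching t2 row(s), so 4 row(s) emitted.
- bin_id=4: no t2 row matches, row kept with t2 columns NULL.
- bin_id=4: no t2 row matches, row kept with t2 columns NULL.
- bin_id=NULL: no t2 row matches, row kept with t2 columns NULL.
- bin_id=12: 4 matching t2 row(s), so 4 row(s) emitted.
- 1 t2 row(s) had no t1 match → kept, t1 columns NULL.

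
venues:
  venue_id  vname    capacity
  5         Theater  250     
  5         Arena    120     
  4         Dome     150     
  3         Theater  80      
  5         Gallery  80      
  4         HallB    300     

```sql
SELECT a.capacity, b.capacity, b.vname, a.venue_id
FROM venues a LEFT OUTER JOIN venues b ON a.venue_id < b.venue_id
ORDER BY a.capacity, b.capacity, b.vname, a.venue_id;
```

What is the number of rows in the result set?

14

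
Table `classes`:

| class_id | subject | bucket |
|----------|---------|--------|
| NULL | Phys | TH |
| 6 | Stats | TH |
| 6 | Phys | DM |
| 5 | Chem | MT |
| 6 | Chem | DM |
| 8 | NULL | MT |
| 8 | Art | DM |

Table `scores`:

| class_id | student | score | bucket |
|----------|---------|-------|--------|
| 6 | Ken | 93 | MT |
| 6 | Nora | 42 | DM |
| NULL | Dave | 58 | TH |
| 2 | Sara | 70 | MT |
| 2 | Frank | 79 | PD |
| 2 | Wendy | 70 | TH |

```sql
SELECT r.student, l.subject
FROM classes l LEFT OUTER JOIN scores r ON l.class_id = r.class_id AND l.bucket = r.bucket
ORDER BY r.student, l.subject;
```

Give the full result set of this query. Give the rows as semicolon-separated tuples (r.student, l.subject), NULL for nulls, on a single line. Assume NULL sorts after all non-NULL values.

LEFT JOIN keeps every row from `classes`; unmatched rows get NULL for `scores`'s columns.
Matching on l.class_id = r.class_id AND l.bucket = r.bucket. A NULL in a compared column never satisfies the condition.
- class_id=NULL, bucket=TH: no r row matches, row kept with r columns NULL.
- class_id=6, bucket=TH: no r row matches, row kept with r columns NULL.
- class_id=6, bucket=DM: 1 matching r row(s), so 1 row(s) emitted.
- class_id=5, bucket=MT: no r row matches, row kept with r columns NULL.
- class_id=6, bucket=DM: 1 matching r row(s), so 1 row(s) emitted.
- class_id=8, bucket=MT: no r row matches, row kept with r columns NULL.
- class_id=8, bucket=DM: no r row matches, row kept with r columns NULL.
After projecting and ordering:
r.student | l.subject
Nora | Chem
Nora | Phys
NULL | Art
NULL | Chem
NULL | Phys
NULL | Stats
NULL | NULL

(Nora, Chem); (Nora, Phys); (NULL, Art); (NULL, Chem); (NULL, Phys); (NULL, Stats); (NULL, NULL)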